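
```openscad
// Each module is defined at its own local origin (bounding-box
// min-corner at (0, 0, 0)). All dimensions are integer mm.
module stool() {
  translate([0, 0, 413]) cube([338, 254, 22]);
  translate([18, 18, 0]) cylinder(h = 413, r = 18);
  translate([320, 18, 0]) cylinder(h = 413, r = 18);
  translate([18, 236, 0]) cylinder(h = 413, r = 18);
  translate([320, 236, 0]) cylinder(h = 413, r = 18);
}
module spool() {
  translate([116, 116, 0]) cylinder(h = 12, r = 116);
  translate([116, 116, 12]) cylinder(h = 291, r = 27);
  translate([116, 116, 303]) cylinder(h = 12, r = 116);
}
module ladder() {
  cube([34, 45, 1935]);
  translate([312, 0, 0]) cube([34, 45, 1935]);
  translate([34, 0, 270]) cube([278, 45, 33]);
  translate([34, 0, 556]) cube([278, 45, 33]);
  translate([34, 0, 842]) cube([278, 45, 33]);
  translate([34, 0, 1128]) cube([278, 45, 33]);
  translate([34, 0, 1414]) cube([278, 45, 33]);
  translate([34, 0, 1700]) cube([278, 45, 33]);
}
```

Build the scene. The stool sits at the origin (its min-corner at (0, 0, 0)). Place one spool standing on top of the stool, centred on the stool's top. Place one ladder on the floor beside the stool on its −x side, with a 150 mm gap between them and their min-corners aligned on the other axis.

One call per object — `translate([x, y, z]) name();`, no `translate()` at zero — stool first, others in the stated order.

stool();
translate([53, 11, 435]) spool();
translate([-496, 0, 0]) ladder();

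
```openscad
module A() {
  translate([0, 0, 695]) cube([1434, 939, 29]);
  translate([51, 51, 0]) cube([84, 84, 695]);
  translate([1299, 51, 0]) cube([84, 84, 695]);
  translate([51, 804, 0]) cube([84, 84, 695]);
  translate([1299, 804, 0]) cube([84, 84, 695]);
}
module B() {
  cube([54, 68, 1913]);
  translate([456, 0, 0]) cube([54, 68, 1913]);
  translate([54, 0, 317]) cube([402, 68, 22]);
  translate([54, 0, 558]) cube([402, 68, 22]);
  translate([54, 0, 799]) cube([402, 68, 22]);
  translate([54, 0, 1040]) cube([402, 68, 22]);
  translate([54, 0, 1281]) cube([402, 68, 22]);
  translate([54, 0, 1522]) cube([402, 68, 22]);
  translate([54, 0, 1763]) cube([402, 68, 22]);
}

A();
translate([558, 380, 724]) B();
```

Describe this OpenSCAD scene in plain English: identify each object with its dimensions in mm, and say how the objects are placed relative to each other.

A is a table with a 1434×939 mm rectangular top, 29 mm thick, top surface at z = 724 mm, supported by four 84×84 mm square legs, each inset 51 mm from the nearest pair of top edges, running from the floor.

B is a straight ladder. Two 54×68 mm vertical rails, 1913 mm tall, stand 510 mm apart (outside-to-outside) with their front faces coplanar on the −y side. 7 rungs, each 68 mm deep and 22 mm tall, span between the inner faces of the rails, front faces flush with the rails. The lowest rung's underside is at z = 317 mm and rungs are spaced 241 mm apart (underside to underside).

The ladder is on top of the table.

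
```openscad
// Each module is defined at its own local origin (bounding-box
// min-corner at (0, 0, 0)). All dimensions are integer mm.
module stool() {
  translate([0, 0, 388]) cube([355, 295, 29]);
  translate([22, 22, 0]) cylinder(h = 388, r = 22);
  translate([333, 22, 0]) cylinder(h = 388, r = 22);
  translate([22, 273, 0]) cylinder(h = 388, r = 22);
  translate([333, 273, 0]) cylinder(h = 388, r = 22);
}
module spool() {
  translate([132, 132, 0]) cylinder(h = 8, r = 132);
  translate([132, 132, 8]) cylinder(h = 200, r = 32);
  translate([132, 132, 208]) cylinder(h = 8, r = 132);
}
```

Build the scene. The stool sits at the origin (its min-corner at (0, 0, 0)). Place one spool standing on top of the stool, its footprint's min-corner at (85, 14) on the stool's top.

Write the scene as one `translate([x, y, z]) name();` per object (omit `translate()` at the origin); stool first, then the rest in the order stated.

stool();
translate([85, 14, 417]) spool();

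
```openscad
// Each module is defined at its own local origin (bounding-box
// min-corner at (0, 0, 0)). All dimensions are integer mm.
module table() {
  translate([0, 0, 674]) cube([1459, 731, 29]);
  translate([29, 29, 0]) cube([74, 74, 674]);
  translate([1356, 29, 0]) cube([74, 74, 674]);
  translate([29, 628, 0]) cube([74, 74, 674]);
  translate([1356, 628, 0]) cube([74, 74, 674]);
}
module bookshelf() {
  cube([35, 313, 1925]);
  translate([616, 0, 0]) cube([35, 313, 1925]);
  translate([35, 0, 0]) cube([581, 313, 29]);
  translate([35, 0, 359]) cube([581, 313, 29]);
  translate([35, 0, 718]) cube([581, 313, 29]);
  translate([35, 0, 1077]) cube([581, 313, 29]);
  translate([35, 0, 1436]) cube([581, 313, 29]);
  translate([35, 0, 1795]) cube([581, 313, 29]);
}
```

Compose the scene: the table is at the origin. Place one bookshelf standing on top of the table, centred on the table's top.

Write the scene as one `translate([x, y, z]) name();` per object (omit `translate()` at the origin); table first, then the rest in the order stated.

table();
translate([404, 209, 703]) bookshelf();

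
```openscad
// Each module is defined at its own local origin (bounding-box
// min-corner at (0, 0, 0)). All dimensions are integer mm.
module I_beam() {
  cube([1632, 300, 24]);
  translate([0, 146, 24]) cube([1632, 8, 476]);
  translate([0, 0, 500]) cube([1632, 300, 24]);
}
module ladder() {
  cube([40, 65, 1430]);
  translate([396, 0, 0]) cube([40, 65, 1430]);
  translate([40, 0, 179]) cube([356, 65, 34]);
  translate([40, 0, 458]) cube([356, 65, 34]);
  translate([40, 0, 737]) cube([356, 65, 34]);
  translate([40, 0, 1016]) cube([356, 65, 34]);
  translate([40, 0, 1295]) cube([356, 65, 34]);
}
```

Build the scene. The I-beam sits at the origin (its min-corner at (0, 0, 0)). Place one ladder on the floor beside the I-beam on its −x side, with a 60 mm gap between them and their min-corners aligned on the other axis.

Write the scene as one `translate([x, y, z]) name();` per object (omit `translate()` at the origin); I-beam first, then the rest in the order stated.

I_beam();
translate([-496, 0, 0]) ladder();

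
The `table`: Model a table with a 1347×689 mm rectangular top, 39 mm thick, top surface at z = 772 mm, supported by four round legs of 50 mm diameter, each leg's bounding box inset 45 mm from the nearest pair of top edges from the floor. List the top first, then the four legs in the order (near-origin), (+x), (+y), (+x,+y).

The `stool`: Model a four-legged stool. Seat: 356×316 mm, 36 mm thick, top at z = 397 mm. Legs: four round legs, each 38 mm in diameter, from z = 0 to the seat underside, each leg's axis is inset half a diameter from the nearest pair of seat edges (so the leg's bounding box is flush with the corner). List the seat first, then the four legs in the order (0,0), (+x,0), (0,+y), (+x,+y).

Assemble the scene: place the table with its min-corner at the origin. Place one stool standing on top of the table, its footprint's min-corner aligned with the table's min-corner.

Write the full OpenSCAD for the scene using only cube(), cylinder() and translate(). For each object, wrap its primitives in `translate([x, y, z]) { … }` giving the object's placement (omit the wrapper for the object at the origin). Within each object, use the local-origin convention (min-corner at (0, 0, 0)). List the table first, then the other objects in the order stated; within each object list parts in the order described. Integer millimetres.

translate([0, 0, 733]) cube([1347, 689, 39]);
translate([70, 70, 0]) cylinder(h = 733, r = 25);
translate([1277, 70, 0]) cylinder(h = 733, r = 25);
translate([70, 619, 0]) cylinder(h = 733, r = 25);
translate([1277, 619, 0]) cylinder(h = 733, r = 25);
translate([0, 0, 772]) {
  translate([0, 0, 361]) cube([356, 316, 36]);
  translate([19, 19, 0]) cylinder(h = 361, r = 19);
  translate([337, 19, 0]) cylinder(h = 361, r = 19);
  translate([19, 297, 0]) cylinder(h = 361, r = 19);
  translate([337, 297, 0]) cylinder(h = 361, r = 19);
}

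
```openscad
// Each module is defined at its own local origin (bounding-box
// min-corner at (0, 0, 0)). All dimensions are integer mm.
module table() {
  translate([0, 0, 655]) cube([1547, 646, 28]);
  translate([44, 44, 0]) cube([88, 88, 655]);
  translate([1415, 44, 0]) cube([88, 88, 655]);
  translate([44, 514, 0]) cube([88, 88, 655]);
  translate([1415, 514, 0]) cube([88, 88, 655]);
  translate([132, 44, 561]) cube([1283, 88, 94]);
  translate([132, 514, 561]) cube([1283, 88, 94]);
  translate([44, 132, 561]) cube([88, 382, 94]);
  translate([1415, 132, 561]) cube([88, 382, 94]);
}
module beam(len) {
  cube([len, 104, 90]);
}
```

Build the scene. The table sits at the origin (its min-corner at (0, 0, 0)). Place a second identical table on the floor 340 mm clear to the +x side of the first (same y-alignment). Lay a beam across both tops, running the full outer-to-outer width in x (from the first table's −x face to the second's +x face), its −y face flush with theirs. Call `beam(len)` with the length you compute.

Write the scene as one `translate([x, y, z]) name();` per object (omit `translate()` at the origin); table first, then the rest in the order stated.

table();
translate([1887, 0, 0]) table();
translate([0, 0, 683]) beam(3434);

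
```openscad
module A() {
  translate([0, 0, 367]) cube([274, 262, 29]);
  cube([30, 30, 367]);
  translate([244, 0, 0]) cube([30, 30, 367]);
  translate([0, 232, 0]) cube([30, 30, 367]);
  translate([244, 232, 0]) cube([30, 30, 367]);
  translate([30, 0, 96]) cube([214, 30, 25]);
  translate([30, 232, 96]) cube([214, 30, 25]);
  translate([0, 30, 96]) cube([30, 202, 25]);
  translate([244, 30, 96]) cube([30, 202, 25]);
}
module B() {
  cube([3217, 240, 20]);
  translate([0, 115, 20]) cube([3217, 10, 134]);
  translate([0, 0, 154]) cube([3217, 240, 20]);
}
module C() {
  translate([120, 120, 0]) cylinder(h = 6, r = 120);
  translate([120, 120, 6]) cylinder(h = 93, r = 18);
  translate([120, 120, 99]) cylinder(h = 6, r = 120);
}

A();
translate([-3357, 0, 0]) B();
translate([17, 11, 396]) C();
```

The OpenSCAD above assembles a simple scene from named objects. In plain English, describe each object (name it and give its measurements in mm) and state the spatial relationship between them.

A is a four-legged stool. The seat is 274×262 mm, 29 mm thick, top at z = 396 mm. It stands on four square legs, each 30×30 mm in cross-section, from z = 0 to the seat underside, each flush with a corner of the seat. Four stretchers, 30 mm wide and 25 mm tall, connect adjacent legs with their undersides at z = 96 mm, each running between the inner faces of the legs it joins and aligned with the legs' outer faces on the other axis.

B is an I-beam lying along x, 3217 mm long. Overall section height 174 mm. Two flanges 240 mm wide (y) and 20 mm thick, one on the floor and one at the top; a web 10 mm thick runs between them, centred on the flange width.

C is a spool: two coaxial disc flanges of radius 120 mm and thickness 6 mm, joined by a core cylinder of radius 18 mm and height 93 mm. The lower flange rests on z = 0 and the three cylinders share a vertical axis.

The I-beam is on the floor beside the stool on its −x side. The spool is on top of the stool, centred.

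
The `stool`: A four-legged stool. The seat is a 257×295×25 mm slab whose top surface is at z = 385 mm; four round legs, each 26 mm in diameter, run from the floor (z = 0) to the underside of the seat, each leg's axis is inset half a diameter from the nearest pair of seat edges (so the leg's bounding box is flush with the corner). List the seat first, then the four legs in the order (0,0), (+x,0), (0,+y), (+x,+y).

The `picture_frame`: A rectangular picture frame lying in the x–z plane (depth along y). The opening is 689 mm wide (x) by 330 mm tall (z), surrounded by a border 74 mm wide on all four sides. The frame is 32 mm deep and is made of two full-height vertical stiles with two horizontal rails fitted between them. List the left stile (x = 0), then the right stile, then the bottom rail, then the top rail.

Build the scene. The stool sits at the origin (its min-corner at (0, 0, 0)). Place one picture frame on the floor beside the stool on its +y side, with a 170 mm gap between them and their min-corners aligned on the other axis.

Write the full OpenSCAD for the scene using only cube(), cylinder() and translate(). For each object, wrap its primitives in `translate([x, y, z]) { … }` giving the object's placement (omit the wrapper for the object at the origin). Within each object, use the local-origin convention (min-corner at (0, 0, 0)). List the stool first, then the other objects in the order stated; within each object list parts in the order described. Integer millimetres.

translate([0, 0, 360]) cube([257, 295, 25]);
translate([13, 13, 0]) cylinder(h = 360, r = 13);
translate([244, 13, 0]) cylinder(h = 360, r = 13);
translate([13, 282, 0]) cylinder(h = 360, r = 13);
translate([244, 282, 0]) cylinder(h = 360, r = 13);
translate([0, 465, 0]) {
  cube([74, 32, 478]);
  translate([763, 0, 0]) cube([74, 32, 478]);
  translate([74, 0, 0]) cube([689, 32, 74]);
  translate([74, 0, 404]) cube([689, 32, 74]);
}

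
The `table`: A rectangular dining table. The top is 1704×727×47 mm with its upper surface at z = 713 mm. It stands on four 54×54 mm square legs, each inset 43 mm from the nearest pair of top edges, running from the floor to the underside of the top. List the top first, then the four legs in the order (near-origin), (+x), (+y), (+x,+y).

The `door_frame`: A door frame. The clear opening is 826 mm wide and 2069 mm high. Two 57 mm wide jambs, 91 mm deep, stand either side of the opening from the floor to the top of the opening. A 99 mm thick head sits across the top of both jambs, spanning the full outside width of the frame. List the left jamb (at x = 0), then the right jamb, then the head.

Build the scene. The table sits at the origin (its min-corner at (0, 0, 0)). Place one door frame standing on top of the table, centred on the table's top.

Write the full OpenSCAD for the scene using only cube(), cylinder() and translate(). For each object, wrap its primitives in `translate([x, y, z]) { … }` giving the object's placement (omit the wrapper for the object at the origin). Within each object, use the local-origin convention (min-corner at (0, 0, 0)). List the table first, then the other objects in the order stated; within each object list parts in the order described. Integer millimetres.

translate([0, 0, 666]) cube([1704, 727, 47]);
translate([43, 43, 0]) cube([54, 54, 666]);
translate([1607, 43, 0]) cube([54, 54, 666]);
translate([43, 630, 0]) cube([54, 54, 666]);
translate([1607, 630, 0]) cube([54, 54, 666]);
translate([382, 318, 713]) {
  cube([57, 91, 2069]);
  translate([883, 0, 0]) cube([57, 91, 2069]);
  translate([0, 0, 2069]) cube([940, 91, 99]);
}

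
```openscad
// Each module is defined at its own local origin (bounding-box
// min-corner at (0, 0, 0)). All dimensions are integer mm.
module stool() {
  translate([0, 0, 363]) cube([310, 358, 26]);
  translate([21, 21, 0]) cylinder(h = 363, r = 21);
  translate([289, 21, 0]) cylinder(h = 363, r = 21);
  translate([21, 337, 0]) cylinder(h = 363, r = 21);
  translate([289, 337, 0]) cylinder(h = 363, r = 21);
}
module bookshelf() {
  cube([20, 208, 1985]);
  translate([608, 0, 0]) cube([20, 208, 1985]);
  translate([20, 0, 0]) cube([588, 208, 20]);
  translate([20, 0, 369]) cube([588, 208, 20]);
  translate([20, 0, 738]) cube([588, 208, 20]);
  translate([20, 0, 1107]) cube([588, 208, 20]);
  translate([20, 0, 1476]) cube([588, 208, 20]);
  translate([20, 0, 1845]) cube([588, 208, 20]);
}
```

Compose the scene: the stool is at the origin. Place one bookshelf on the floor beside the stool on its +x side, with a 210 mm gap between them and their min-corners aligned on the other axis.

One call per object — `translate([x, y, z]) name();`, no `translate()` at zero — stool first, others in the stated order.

stool();
translate([520, 0, 0]) bookshelf();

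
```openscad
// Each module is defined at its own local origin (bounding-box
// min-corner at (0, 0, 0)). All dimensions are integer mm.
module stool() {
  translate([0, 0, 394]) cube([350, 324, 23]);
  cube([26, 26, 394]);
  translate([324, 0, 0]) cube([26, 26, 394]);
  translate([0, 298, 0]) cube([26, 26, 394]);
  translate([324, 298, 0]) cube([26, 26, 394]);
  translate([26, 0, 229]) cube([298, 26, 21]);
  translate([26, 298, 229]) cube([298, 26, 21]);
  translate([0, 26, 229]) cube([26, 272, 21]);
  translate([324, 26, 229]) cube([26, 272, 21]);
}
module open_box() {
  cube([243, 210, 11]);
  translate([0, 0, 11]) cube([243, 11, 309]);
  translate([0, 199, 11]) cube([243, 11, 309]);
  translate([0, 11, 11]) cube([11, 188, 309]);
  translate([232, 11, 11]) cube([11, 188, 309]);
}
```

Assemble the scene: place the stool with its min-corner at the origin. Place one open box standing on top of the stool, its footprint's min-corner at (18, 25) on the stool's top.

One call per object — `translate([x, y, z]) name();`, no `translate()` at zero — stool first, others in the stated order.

stool();
translate([18, 25, 417]) open_box();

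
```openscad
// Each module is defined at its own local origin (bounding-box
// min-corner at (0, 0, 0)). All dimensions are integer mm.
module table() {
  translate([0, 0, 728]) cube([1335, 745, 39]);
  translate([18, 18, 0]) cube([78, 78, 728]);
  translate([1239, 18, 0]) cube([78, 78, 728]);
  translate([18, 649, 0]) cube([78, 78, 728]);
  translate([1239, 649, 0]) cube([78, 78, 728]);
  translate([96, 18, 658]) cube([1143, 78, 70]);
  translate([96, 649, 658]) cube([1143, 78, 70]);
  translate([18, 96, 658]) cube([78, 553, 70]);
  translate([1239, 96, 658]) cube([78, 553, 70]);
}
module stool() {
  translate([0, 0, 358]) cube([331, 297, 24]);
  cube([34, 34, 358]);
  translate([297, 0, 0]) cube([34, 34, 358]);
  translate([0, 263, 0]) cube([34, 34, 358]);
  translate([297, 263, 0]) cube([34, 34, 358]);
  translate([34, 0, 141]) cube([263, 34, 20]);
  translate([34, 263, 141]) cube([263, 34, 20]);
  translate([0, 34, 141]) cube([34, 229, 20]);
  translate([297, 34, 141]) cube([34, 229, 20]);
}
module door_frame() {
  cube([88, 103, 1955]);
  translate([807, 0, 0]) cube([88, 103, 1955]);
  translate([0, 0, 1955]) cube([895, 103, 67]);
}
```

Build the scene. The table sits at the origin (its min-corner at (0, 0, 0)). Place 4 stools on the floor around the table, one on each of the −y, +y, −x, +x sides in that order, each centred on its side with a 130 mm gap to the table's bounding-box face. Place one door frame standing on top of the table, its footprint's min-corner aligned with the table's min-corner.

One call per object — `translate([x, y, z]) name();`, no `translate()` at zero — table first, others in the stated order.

table();
translate([502, -427, 0]) stool();
translate([502, 875, 0]) stool();
translate([-461, 224, 0]) stool();
translate([1465, 224, 0]) stool();
translate([0, 0, 767]) door_frame();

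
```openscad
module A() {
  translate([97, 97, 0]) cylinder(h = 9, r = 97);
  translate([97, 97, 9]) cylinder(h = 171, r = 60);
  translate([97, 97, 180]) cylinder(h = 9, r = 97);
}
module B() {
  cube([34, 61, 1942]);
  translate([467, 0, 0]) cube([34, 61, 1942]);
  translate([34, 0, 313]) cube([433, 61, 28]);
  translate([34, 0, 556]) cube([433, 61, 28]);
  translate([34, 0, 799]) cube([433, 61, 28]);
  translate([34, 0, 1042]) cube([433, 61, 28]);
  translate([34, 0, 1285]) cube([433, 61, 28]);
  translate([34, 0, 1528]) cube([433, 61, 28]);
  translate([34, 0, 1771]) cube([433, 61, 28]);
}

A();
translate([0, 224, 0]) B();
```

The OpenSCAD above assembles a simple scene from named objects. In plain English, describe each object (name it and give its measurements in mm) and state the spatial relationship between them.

A is a spool: two coaxial disc flanges of radius 97 mm and thickness 9 mm, joined by a core cylinder of radius 60 mm and height 171 mm. The lower flange rests on z = 0 and the three cylinders share a vertical axis.

B is a wooden ladder with two side rails of 34×61 mm section and 1942 mm height, set 501 mm apart overall. Between them run 7 rectangular rungs (61 mm deep, 28 mm thick), front faces flush with the rails' −y face. The bottom of the first rung is 313 mm above the floor and each subsequent rung is 243 mm higher than the one below.

The ladder is on the floor beside the spool on its +y side.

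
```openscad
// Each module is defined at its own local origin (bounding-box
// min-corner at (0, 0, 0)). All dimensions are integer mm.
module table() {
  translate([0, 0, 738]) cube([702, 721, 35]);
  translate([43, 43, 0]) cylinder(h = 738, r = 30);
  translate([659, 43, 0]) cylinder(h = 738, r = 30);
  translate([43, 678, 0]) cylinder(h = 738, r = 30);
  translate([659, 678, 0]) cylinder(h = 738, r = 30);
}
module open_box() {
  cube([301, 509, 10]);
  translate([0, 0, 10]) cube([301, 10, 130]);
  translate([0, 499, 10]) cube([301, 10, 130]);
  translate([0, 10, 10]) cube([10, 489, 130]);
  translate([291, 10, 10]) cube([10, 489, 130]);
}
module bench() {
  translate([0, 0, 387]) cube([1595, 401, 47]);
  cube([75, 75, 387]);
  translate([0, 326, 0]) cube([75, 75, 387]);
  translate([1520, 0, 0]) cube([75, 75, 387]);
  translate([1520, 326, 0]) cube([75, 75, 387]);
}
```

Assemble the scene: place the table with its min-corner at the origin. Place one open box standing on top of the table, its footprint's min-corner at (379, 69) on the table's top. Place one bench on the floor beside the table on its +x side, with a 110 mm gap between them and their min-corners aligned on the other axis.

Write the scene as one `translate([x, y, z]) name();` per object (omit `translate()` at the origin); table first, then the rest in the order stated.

table();
translate([379, 69, 773]) open_box();
translate([812, 0, 0]) bench();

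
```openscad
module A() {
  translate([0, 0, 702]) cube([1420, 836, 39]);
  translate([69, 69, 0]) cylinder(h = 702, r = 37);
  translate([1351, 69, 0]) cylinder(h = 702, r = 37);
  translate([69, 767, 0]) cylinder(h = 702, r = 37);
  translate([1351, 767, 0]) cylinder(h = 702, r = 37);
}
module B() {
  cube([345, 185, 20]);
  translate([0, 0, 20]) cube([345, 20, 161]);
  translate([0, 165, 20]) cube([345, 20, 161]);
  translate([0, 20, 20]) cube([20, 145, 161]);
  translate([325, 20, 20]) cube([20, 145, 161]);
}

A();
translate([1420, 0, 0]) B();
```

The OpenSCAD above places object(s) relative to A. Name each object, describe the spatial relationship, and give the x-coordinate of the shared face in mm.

A is a table. B is an open box. The open box is against the table's +x side, with their −y faces flush. The x-coordinate of the shared face is 1420 mm.

The table's +x face and the open box's −x face are both at x = 1420 mm.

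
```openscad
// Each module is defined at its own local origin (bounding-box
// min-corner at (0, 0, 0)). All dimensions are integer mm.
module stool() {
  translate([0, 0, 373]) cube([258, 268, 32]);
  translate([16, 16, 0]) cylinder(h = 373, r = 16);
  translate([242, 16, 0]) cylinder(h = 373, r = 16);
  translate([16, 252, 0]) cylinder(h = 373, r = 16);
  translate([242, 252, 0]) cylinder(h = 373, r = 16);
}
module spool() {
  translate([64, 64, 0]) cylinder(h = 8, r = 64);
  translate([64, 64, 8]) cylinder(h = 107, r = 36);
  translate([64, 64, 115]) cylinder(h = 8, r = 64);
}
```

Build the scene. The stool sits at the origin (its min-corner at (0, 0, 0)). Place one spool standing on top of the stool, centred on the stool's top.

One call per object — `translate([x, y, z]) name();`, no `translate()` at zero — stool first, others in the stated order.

stool();
translate([65, 70, 405]) spool();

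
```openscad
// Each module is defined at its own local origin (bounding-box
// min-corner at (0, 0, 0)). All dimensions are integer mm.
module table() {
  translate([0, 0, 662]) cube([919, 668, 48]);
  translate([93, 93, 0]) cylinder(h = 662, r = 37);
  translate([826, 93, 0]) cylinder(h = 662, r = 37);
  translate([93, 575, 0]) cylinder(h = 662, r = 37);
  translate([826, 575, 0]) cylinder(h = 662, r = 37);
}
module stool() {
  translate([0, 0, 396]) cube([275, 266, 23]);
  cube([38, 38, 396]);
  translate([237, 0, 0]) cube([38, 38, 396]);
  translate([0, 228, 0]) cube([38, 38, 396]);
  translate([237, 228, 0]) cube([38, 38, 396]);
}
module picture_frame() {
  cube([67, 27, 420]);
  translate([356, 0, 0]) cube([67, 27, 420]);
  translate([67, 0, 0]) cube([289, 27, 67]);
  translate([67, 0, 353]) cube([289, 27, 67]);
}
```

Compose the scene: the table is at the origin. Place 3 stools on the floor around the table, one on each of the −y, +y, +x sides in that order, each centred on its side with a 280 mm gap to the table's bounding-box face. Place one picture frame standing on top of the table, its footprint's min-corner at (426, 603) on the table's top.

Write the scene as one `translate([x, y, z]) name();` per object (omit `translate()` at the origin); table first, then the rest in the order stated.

table();
translate([322, -546, 0]) stool();
translate([322, 948, 0]) stool();
translate([1199, 201, 0]) stool();
translate([426, 603, 710]) picture_frame();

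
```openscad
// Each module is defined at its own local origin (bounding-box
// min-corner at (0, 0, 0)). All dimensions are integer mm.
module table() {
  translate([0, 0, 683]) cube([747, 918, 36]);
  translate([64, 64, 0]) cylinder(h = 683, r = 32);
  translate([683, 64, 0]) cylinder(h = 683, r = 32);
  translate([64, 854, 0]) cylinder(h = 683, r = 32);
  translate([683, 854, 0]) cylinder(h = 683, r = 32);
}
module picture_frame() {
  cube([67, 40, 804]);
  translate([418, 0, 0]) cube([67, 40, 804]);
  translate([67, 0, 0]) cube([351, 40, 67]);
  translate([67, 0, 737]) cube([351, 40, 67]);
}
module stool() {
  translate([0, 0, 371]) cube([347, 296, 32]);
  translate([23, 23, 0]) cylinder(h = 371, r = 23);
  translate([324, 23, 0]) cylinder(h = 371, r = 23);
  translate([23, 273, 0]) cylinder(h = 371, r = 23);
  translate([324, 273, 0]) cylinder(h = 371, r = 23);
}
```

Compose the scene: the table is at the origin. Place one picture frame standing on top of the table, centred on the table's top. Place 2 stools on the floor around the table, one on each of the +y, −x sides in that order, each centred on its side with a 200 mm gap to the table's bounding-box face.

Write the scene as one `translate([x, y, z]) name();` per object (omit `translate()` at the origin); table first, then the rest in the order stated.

table();
translate([131, 439, 719]) picture_frame();
translate([200, 1118, 0]) stool();
translate([-547, 311, 0]) stool();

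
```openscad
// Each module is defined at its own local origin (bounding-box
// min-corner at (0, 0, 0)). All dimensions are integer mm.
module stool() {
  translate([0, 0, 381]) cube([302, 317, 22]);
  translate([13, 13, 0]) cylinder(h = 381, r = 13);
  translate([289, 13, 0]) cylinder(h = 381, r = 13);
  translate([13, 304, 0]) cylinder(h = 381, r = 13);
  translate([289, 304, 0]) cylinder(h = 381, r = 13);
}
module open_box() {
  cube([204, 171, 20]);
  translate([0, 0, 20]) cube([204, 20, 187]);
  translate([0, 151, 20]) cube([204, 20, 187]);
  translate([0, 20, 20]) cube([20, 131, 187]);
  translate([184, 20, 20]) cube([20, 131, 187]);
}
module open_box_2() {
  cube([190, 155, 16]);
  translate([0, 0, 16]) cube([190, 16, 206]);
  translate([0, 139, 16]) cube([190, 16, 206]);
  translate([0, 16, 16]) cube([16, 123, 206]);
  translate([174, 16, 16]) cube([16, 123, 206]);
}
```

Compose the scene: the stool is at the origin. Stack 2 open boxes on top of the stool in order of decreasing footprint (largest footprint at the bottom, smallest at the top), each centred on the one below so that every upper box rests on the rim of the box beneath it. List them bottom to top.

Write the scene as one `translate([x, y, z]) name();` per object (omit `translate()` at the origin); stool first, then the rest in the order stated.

stool();
translate([49, 73, 403]) open_box();
translate([56, 81, 610]) open_box_2();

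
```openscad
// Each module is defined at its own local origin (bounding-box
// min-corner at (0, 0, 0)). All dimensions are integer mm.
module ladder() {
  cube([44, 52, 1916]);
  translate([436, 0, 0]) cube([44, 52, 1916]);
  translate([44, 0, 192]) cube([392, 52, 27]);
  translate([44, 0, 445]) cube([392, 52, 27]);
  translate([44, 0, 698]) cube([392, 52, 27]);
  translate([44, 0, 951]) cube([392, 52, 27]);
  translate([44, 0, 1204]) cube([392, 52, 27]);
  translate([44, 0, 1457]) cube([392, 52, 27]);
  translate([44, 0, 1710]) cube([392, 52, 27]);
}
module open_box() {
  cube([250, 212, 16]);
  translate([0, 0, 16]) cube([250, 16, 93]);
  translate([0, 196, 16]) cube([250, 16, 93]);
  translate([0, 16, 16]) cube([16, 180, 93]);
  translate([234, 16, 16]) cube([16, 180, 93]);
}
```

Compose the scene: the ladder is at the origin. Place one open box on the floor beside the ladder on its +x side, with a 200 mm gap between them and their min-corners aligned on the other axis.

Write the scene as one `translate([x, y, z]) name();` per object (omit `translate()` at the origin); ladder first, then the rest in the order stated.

ladder();
translate([680, 0, 0]) open_box();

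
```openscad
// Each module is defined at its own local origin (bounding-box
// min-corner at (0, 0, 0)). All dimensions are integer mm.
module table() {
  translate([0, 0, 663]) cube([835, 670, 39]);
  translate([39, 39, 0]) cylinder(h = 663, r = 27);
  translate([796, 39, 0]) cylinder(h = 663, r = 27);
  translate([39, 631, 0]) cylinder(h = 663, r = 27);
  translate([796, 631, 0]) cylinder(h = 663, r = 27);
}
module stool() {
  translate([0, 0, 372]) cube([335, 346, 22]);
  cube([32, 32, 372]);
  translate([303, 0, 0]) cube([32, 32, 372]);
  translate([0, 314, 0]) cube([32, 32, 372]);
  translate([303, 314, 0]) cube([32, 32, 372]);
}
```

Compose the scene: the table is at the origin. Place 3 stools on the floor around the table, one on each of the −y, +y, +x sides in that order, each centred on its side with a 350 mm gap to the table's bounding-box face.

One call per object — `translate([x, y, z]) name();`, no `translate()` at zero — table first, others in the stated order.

table();
translate([250, -696, 0]) stool();
translate([250, 1020, 0]) stool();
translate([1185, 162, 0]) stool();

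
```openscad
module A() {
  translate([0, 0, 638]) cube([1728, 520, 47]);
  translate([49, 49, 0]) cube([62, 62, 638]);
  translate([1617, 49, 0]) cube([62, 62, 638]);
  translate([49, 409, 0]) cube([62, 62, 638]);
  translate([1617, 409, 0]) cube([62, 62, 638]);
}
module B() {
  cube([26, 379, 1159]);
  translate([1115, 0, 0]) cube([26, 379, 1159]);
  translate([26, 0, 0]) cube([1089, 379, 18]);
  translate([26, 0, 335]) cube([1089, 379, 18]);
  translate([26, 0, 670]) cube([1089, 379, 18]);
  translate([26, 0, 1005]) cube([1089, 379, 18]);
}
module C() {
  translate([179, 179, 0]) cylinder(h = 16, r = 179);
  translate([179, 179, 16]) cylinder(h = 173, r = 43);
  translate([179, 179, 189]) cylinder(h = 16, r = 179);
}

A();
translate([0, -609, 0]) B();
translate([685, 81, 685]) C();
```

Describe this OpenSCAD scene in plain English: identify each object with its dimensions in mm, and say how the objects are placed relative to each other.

A is a table: top 1728 mm (x) × 520 mm (y), 47 mm thick, upper face at z = 685 mm, on four 62×62 mm square legs, each inset 49 mm from the nearest pair of top edges, running from z = 0 to the bottom of the top.

B is an open bookshelf. Two side panels, each 26 mm thick, 379 mm deep and 1159 mm tall, stand 1141 mm apart (outside-to-outside). Between them sit 4 shelves, each 18 mm thick and 379 mm deep, spanning the full gap between the sides. The bottom shelf rests on the floor (its underside at z = 0) and the clear gap between one shelf's top and the next shelf's underside is 317 mm.

C is a spool: two coaxial disc flanges of radius 179 mm and thickness 16 mm, joined by a core cylinder of radius 43 mm and height 173 mm. The lower flange rests on z = 0 and the three cylinders share a vertical axis.

The bookshelf is on the floor beside the table on its −y side. The spool is on top of the table, centred.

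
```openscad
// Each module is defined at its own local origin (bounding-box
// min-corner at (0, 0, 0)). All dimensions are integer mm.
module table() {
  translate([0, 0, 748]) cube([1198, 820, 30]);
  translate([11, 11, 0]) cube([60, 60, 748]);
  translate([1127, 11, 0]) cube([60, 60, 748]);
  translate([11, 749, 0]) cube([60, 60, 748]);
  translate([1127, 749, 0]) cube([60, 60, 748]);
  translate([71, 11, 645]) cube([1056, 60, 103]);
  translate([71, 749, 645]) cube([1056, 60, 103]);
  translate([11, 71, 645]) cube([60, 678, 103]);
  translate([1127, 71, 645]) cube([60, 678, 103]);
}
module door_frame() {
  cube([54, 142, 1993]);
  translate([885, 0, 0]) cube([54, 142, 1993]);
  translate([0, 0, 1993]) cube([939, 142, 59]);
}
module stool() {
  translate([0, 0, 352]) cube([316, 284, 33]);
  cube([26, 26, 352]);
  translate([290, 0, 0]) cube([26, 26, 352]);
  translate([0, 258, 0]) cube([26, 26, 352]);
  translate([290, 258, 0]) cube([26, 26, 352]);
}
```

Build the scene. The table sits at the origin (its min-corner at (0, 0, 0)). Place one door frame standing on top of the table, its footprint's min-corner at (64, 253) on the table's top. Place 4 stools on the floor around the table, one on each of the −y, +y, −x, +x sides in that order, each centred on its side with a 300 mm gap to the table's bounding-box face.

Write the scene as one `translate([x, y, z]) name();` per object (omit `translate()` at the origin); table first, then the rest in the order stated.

table();
translate([64, 253, 778]) door_frame();
translate([441, -584, 0]) stool();
translate([441, 1120, 0]) stool();
translate([-616, 268, 0]) stool();
translate([1498, 268, 0]) stool();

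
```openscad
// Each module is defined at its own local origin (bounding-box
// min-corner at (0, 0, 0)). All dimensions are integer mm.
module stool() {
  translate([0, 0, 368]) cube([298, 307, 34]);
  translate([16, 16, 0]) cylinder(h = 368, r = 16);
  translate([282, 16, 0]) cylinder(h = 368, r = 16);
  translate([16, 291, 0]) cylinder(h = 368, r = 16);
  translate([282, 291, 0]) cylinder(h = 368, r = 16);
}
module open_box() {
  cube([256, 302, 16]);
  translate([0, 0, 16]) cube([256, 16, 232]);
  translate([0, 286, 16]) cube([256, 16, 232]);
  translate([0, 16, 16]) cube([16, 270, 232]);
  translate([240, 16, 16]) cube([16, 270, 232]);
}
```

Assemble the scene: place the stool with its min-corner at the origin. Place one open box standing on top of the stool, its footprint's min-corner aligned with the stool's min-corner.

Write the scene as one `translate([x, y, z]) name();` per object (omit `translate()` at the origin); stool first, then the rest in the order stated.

stool();
translate([0, 0, 402]) open_box();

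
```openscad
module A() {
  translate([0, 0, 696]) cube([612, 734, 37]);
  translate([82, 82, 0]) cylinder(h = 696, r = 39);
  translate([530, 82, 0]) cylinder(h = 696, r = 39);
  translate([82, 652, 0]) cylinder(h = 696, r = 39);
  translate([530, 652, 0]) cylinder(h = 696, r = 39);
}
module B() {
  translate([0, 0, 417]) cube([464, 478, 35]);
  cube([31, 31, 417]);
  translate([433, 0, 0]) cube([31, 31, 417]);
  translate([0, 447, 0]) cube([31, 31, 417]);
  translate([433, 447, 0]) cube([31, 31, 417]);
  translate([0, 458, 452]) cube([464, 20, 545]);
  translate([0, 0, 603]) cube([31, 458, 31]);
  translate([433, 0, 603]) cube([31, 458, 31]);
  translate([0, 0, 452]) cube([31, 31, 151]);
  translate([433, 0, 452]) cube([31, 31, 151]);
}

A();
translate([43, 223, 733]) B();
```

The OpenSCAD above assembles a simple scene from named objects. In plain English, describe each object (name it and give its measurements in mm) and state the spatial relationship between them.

A is a table: top 612 mm (x) × 734 mm (y), 37 mm thick, upper face at z = 733 mm, on four round legs of 78 mm diameter, each leg's bounding box inset 43 mm from the nearest pair of top edges, running from z = 0 to the bottom of the top.

B is a chair. The seat is a 464×478×35 mm slab with its top at z = 452 mm, on four 31×31 mm corner legs (flush with the seat edges, standing on z = 0). A flat backrest 20 mm thick, 545 mm tall, spans the full seat width and rises from the seat top along its +y edge, rear face flush with the rear of the seat. Two armrests of 31×31 mm section run along each side from the seat's front edge to the front of the backrest, top faces 182 mm above the seat top and outer faces flush with the seat's x-edges; a 31×31 mm post under the front of each armrest stands on the seat at the front corner.

The chair is on top of the table.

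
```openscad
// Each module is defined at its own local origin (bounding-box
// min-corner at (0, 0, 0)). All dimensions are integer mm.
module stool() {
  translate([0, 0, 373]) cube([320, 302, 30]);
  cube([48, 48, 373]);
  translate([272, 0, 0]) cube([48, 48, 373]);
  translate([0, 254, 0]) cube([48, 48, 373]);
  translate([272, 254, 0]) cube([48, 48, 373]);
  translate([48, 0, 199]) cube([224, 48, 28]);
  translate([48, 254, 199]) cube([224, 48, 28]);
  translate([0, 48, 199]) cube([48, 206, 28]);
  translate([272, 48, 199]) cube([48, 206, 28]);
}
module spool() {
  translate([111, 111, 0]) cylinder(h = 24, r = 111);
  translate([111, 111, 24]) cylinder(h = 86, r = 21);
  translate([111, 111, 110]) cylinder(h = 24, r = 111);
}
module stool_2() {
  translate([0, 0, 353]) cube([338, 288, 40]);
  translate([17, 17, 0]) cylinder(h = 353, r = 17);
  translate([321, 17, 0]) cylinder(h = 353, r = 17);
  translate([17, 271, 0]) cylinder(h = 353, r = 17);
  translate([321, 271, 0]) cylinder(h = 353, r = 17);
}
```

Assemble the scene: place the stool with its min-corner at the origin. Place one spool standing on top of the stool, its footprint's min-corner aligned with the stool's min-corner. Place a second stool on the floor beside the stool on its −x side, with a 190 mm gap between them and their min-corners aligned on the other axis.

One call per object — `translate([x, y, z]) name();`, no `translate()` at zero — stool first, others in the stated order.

stool();
translate([0, 0, 403]) spool();
translate([-528, 0, 0]) stool_2();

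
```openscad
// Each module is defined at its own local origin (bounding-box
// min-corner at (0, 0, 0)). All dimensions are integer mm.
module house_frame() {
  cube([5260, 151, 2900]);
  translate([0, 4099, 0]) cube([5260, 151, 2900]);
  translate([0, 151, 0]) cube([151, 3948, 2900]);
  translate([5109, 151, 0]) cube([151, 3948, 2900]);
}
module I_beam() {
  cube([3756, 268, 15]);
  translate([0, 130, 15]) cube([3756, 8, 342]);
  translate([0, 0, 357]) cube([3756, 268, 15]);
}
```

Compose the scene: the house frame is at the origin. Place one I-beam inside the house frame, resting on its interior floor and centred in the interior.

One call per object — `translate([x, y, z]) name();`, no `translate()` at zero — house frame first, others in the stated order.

house_frame();
translate([752, 1991, 0]) I_beam();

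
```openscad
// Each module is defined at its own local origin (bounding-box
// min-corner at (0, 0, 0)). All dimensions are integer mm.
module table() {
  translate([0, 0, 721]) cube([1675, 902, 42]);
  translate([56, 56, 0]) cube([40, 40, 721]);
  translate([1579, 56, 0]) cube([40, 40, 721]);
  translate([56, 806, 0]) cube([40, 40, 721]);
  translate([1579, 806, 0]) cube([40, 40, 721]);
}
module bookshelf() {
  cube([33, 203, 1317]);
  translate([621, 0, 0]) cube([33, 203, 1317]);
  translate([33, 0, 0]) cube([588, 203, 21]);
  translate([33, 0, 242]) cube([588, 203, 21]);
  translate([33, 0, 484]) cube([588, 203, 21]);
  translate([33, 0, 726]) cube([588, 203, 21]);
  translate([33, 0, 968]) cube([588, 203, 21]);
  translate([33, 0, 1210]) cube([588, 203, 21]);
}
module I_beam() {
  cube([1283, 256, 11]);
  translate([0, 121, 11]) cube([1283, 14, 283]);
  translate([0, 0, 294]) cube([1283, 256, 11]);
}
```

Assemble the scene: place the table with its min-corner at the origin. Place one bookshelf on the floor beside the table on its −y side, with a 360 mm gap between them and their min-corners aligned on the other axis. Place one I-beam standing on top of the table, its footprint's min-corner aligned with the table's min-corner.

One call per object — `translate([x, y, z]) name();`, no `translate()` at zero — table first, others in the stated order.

table();
translate([0, -563, 0]) bookshelf();
translate([0, 0, 763]) I_beam();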